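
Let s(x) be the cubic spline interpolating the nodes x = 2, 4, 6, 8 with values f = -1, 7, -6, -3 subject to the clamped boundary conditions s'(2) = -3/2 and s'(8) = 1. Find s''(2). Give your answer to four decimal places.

With M_i denoting the second derivative at x_i, h_i = 2, 2, 2, and Δ_i = (y_(i+1) − y_i)/h_i = 4, -13/2, 3/2:
  2·M_0 + 8·M_1 + 2·M_2 = 6(Δ_1 - Δ_0) = -63
  2·M_1 + 8·M_2 + 2·M_3 = 6(Δ_2 - Δ_1) = 48
Clamped end conditions give two more equations: 2h_0·M_0 + h_0·M_1 = 6(Δ_0 - s'(2)) = 33 and h_2·M_2 + 2h_2·M_3 = 6(s'(8) - Δ_2) = -3.
Hence M_0 = 233/15, M_1 = -437/30, M_2 = 337/30, M_3 = -191/30.

15.5333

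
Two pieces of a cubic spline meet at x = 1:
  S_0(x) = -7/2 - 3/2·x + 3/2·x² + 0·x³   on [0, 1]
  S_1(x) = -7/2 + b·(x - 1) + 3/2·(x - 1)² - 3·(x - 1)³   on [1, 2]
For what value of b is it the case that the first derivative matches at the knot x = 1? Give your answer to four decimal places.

1.5000

S_0'(x) = -3/2 + 3·x + 0·x², so S_0'(1) = 3/2. On the right, S_1'(1) = b, so b = 3/2.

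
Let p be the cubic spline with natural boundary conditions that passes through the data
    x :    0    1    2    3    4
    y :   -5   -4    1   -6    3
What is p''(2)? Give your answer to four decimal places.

-29.1429

Write m_i for p''(x_i). With h_i = 1, 1, 1, 1 and divided differences Δ_i = 1, 5, -7, 9, the continuity of p' gives the tridiagonal system
  1·m_0 + 4·m_1 + 1·m_2 = 6(Δ_1 - Δ_0) = 24
  1·m_1 + 4·m_2 + 1·m_3 = 6(Δ_2 - Δ_1) = -72
  1·m_2 + 4·m_3 + 1·m_4 = 6(Δ_3 - Δ_2) = 96
Natural end conditions: m_0 = m_4 = 0.
Forward elimination and back-substitution give m_0 = 0, m_1 = 93/7, m_2 = -204/7, m_3 = 219/7, m_4 = 0.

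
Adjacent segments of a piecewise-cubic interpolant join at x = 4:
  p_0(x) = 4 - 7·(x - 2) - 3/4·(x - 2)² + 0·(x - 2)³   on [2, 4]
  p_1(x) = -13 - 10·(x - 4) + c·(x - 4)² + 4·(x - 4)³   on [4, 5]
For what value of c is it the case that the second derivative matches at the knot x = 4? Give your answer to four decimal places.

p_0''(x) = -3/2 + 0·(x - 2), so p_0''(4) = -3/2. On the right, p_1''(4) = 2c, so c = -3/4.

-0.7500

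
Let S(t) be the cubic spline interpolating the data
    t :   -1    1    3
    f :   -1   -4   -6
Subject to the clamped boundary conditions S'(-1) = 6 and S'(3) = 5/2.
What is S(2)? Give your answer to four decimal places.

With M_i denoting the second derivative at x_i, h_i = 2, 2, and Δ_i = (y_(i+1) − y_i)/h_i = -3/2, -1:
  2·M_0 + 8·M_1 + 2·M_2 = 6(Δ_1 - Δ_0) = 3
Clamped end conditions give two more equations: 2h_0·M_0 + h_0·M_1 = 6(Δ_0 - S'(-1)) = -45 and h_1·M_1 + 2h_1·M_2 = 6(S'(3) - Δ_1) = 21.
Hence M_0 = -25/2, M_1 = 5/2, M_2 = 4.
On [1, 3], S(t) = -4 - 4·(t - 1) + 5/4·(t - 1)² + 1/8·(t - 1)³.
With (t - 1) = 1: S(2) = -53/8.

-6.6250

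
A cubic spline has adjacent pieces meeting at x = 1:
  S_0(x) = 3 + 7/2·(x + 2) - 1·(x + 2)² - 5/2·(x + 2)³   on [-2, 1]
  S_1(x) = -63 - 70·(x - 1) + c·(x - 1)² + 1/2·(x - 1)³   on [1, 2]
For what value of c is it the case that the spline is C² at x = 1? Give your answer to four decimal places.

-23.5000

S_0''(x) = -2 - 15·(x + 2), so S_0''(1) = -47. On the right, S_1''(1) = 2c, so c = -47/2.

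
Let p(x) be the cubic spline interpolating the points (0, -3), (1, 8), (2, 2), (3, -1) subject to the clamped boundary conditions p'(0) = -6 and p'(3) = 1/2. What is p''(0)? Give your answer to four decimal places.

75.1333

With σ_i denoting the second derivative at x_i, h_i = 1, 1, 1, and Δ_i = (y_(i+1) − y_i)/h_i = 11, -6, -3:
  1·σ_0 + 4·σ_1 + 1·σ_2 = 6(Δ_1 - Δ_0) = -102
  1·σ_1 + 4·σ_2 + 1·σ_3 = 6(Δ_2 - Δ_1) = 18
Clamped end conditions give two more equations: 2h_0·σ_0 + h_0·σ_1 = 6(Δ_0 - p'(0)) = 102 and h_2·σ_2 + 2h_2·σ_3 = 6(p'(3) - Δ_2) = 21.
Solving the tridiagonal system: σ_0 = 1127/15, σ_1 = -724/15, σ_2 = 239/15, σ_3 = 38/15.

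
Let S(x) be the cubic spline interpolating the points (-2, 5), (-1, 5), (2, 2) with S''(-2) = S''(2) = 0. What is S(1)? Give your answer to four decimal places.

Write M_i for S''(x_i). With h_i = 1, 3 and divided differences Δ_i = 0, -1, the continuity of S' gives the tridiagonal system
  1·M_0 + 8·M_1 + 3·M_2 = 6(Δ_1 - Δ_0) = -6
Natural end conditions: M_0 = M_2 = 0.
Hence M_0 = 0, M_1 = -3/4, M_2 = 0.
On [-1, 2], S(x) = 5 - 1/4·(x + 1) - 3/8·(x + 1)² + 1/24·(x + 1)³.
With (x + 1) = 2: S(1) = 10/3.

3.3333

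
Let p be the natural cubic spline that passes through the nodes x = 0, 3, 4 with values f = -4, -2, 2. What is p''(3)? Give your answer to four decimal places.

2.5000

Write M_i for p''(x_i). With h_i = 3, 1 and divided differences Δ_i = 2/3, 4, the continuity of p' gives the tridiagonal system
  3·M_0 + 8·M_1 + 1·M_2 = 6(Δ_1 - Δ_0) = 20
Natural end conditions: M_0 = M_2 = 0.
Hence M_0 = 0, M_1 = 5/2, M_2 = 0.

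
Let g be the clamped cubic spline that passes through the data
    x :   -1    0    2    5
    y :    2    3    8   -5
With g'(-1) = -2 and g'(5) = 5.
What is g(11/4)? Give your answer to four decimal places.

Let M_i = g''(x_i). Step sizes h_i = 1, 2, 3; slopes of the chords Δ_i = (y_(i+1) - y_i)/h_i = 1, 5/2, -13/3.
  1·M_0 + 6·M_1 + 2·M_2 = 6(Δ_1 - Δ_0) = 9
  2·M_1 + 10·M_2 + 3·M_3 = 6(Δ_2 - Δ_1) = -41
Clamped end conditions give two more equations: 2h_0·M_0 + h_0·M_1 = 6(Δ_0 - g'(-1)) = 18 and h_2·M_2 + 2h_2·M_3 = 6(g'(5) - Δ_2) = 56.
Solving: M_0 = 421/57, M_1 = 184/57, M_2 = -506/57, M_3 = 785/57.
On [2, 5], g(x) = 8 - 89/38·(x - 2) - 253/57·(x - 2)² + 1291/1026·(x - 2)³.
With (x - 2) = 3/4: g(11/4) = 10403/2432.

4.2775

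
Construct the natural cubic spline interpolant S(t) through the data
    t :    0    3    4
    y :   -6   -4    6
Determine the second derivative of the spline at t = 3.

7

Put M_i = S'' at the i-th knot. Here h = (3, 1) and Δ = (2/3, 10), so the interior equations h_(i-1)·M_(i-1) + 2(h_(i-1)+h_i)·M_i + h_i·M_(i+1) = 6(Δ_i − Δ_(i-1)) read
  3·M_0 + 8·M_1 + 1·M_2 = 6(Δ_1 - Δ_0) = 56
Natural end conditions: M_0 = M_2 = 0.
Solving: M_0 = 0, M_1 = 7, M_2 = 0.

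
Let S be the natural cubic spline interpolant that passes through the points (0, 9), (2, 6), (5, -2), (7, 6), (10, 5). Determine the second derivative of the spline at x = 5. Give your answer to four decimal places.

5.4368

Write σ_i for S''(x_i). With h_i = 2, 3, 2, 3 and divided differences Δ_i = -3/2, -8/3, 4, -1/3, the continuity of S' gives the tridiagonal system
  2·σ_0 + 10·σ_1 + 3·σ_2 = 6(Δ_1 - Δ_0) = -7
  3·σ_1 + 10·σ_2 + 2·σ_3 = 6(Δ_2 - Δ_1) = 40
  2·σ_2 + 10·σ_3 + 3·σ_4 = 6(Δ_3 - Δ_2) = -26
Natural end conditions: σ_0 = σ_4 = 0.
Forward elimination and back-substitution give σ_0 = 0, σ_1 = -338/145, σ_2 = 473/87, σ_3 = -1604/435, σ_4 = 0.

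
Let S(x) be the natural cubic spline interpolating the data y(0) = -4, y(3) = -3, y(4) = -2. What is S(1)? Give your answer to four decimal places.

Let m_i = S''(x_i). Step sizes h_i = 3, 1; slopes of the chords Δ_i = (y_(i+1) - y_i)/h_i = 1/3, 1.
  3·m_0 + 8·m_1 + 1·m_2 = 6(Δ_1 - Δ_0) = 4
Natural end conditions: m_0 = m_2 = 0.
Hence m_0 = 0, m_1 = 1/2, m_2 = 0.
On [0, 3], S(x) = -4 + 1/12·x + 0·x² + 1/36·x³.
With x = 1: S(1) = -35/9.

-3.8889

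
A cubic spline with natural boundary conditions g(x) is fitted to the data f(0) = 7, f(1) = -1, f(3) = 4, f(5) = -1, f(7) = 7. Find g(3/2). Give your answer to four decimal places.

-1.3060

Put M_i = g'' at the i-th knot. Here h = (1, 2, 2, 2) and Δ = (-8, 5/2, -5/2, 4), so the interior equations h_(i-1)·M_(i-1) + 2(h_(i-1)+h_i)·M_i + h_i·M_(i+1) = 6(Δ_i − Δ_(i-1)) read
  1·M_0 + 6·M_1 + 2·M_2 = 6(Δ_1 - Δ_0) = 63
  2·M_1 + 8·M_2 + 2·M_3 = 6(Δ_2 - Δ_1) = -30
  2·M_2 + 8·M_3 + 2·M_4 = 6(Δ_3 - Δ_2) = 39
Natural end conditions: M_0 = M_4 = 0.
Solving the tridiagonal system: M_0 = 0, M_1 = 552/41, M_2 = -729/82, M_3 = 291/41, M_4 = 0.
On [1, 3], g(x) = -1 - 144/41·(x - 1) + 276/41·(x - 1)² - 611/328·(x - 1)³.
With (x - 1) = 1/2: g(3/2) = -3427/2624.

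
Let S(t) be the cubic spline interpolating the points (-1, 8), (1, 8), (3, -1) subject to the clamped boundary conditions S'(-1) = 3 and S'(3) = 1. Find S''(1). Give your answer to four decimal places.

Put M_i = S'' at the i-th knot. Here h = (2, 2) and Δ = (0, -9/2), so the interior equations h_(i-1)·M_(i-1) + 2(h_(i-1)+h_i)·M_i + h_i·M_(i+1) = 6(Δ_i − Δ_(i-1)) read
  2·M_0 + 8·M_1 + 2·M_2 = 6(Δ_1 - Δ_0) = -27
Clamped end conditions give two more equations: 2h_0·M_0 + h_0·M_1 = 6(Δ_0 - S'(-1)) = -18 and h_1·M_1 + 2h_1·M_2 = 6(S'(3) - Δ_1) = 33.
Forward elimination and back-substitution give M_0 = -13/8, M_1 = -23/4, M_2 = 89/8.

-5.7500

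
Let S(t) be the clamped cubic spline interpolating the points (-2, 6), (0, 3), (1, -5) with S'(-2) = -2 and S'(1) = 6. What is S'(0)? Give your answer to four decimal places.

-10.4167

Let σ_i = S''(x_i). Step sizes h_i = 2, 1; slopes of the chords Δ_i = (y_(i+1) - y_i)/h_i = -3/2, -8.
  2·σ_0 + 6·σ_1 + 1·σ_2 = 6(Δ_1 - Δ_0) = -39
Clamped end conditions give two more equations: 2h_0·σ_0 + h_0·σ_1 = 6(Δ_0 - S'(-2)) = 3 and h_1·σ_1 + 2h_1·σ_2 = 6(S'(1) - Δ_1) = 84.
Hence σ_0 = 119/12, σ_1 = -55/3, σ_2 = 307/6.
On [0, 1], S'(t) = b_1 + 2c_1·t + 3d_1·t² with b_1 = Δ_1 - h_1(2σ_1 + σ_2)/6 = -125/12, c_1 = σ_1/2 = -55/6, d_1 = (σ_2 - σ_1)/(6h_1) = 139/12. So S'(0) = -125/12.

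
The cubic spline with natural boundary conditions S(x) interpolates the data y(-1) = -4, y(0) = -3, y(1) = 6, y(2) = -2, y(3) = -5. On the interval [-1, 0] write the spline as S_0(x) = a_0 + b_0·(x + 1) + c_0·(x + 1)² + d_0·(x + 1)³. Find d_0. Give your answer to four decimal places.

Let M_i = S''(x_i). Step sizes h_i = 1, 1, 1, 1; slopes of the chords Δ_i = (y_(i+1) - y_i)/h_i = 1, 9, -8, -3.
  1·M_0 + 4·M_1 + 1·M_2 = 6(Δ_1 - Δ_0) = 48
  1·M_1 + 4·M_2 + 1·M_3 = 6(Δ_2 - Δ_1) = -102
  1·M_2 + 4·M_3 + 1·M_4 = 6(Δ_3 - Δ_2) = 30
Natural end conditions: M_0 = M_4 = 0.
Forward elimination and back-substitution give M_0 = 0, M_1 = 579/28, M_2 = -243/7, M_3 = 453/28, M_4 = 0.
On [-1, 0], with S_0(x) = a_0 + b_0·(x + 1) + c_0·(x + 1)² + d_0·(x + 1)³: c_0 = M_0/2 = 0, d_0 = (M_1 - M_0)/(6h_0) = 193/56, b_0 = Δ_0 - h_0(2M_0 + M_1)/6 = -137/56.

3.4464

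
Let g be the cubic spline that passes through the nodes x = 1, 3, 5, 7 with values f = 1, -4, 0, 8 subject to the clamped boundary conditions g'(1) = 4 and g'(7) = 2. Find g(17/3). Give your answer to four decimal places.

3.1506

With m_i denoting the second derivative at x_i, h_i = 2, 2, 2, and Δ_i = (y_(i+1) − y_i)/h_i = -5/2, 2, 4:
  2·m_0 + 8·m_1 + 2·m_2 = 6(Δ_1 - Δ_0) = 27
  2·m_1 + 8·m_2 + 2·m_3 = 6(Δ_2 - Δ_1) = 12
Clamped end conditions give two more equations: 2h_0·m_0 + h_0·m_1 = 6(Δ_0 - g'(1)) = -39 and h_2·m_2 + 2h_2·m_3 = 6(g'(7) - Δ_2) = -12.
Solving the tridiagonal system: m_0 = -389/30, m_1 = 193/30, m_2 = 11/15, m_3 = -101/30.
On [5, 7], g(x) = 0 + 139/30·(x - 5) + 11/30·(x - 5)² - 41/120·(x - 5)³.
With (x - 5) = 2/3: g(17/3) = 1276/405.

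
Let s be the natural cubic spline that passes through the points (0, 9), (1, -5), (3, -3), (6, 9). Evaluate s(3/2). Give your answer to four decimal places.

Let m_i = s''(x_i). Step sizes h_i = 1, 2, 3; slopes of the chords Δ_i = (y_(i+1) - y_i)/h_i = -14, 1, 4.
  1·m_0 + 6·m_1 + 2·m_2 = 6(Δ_1 - Δ_0) = 90
  2·m_1 + 10·m_2 + 3·m_3 = 6(Δ_2 - Δ_1) = 18
Natural end conditions: m_0 = m_3 = 0.
Hence m_0 = 0, m_1 = 108/7, m_2 = -9/7, m_3 = 0.
On [1, 3], s(x) = -5 - 62/7·(x - 1) + 54/7·(x - 1)² - 39/28·(x - 1)³.
With (x - 1) = 1/2: s(3/2) = -1719/224.

-7.6741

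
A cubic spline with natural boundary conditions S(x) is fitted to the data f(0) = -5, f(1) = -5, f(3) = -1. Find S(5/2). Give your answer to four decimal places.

-2.3125

With σ_i denoting the second derivative at x_i, h_i = 1, 2, and Δ_i = (y_(i+1) − y_i)/h_i = 0, 2:
  1·σ_0 + 6·σ_1 + 2·σ_2 = 6(Δ_1 - Δ_0) = 12
Natural end conditions: σ_0 = σ_2 = 0.
Solving the tridiagonal system: σ_0 = 0, σ_1 = 2, σ_2 = 0.
On [1, 3], S(x) = -5 + 2/3·(x - 1) + 1·(x - 1)² - 1/6·(x - 1)³.
With (x - 1) = 3/2: S(5/2) = -37/16.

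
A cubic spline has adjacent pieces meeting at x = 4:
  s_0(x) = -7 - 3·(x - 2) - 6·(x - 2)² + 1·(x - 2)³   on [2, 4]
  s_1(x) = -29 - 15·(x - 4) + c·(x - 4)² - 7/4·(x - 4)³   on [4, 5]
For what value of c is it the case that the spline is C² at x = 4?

0

s_0''(x) = -12 + 6·(x - 2), so s_0''(4) = 0. On the right, s_1''(4) = 2c, so c = 0.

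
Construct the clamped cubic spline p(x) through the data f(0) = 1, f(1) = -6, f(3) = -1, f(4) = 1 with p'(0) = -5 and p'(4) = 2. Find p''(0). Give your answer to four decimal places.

-12.7143

Write σ_i for p''(x_i). With h_i = 1, 2, 1 and divided differences Δ_i = -7, 5/2, 2, the continuity of p' gives the tridiagonal system
  1·σ_0 + 6·σ_1 + 2·σ_2 = 6(Δ_1 - Δ_0) = 57
  2·σ_1 + 6·σ_2 + 1·σ_3 = 6(Δ_2 - Δ_1) = -3
Clamped end conditions give two more equations: 2h_0·σ_0 + h_0·σ_1 = 6(Δ_0 - p'(0)) = -12 and h_2·σ_2 + 2h_2·σ_3 = 6(p'(4) - Δ_2) = 0.
Forward elimination and back-substitution give σ_0 = -89/7, σ_1 = 94/7, σ_2 = -38/7, σ_3 = 19/7.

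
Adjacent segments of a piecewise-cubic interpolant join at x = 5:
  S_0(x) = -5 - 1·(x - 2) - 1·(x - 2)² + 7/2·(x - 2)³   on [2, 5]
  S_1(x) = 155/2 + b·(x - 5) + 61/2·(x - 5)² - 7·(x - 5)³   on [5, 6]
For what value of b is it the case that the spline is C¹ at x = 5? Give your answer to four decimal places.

S_0'(x) = -1 - 2·(x - 2) + 21/2·(x - 2)², so S_0'(5) = 175/2. On the right, S_1'(5) = b, so b = 175/2.

87.5000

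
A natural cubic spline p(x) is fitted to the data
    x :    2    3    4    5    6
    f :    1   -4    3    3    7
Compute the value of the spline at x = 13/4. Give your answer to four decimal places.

With m_i denoting the second derivative at x_i, h_i = 1, 1, 1, 1, and Δ_i = (y_(i+1) − y_i)/h_i = -5, 7, 0, 4:
  1·m_0 + 4·m_1 + 1·m_2 = 6(Δ_1 - Δ_0) = 72
  1·m_1 + 4·m_2 + 1·m_3 = 6(Δ_2 - Δ_1) = -42
  1·m_2 + 4·m_3 + 1·m_4 = 6(Δ_3 - Δ_2) = 24
Natural end conditions: m_0 = m_4 = 0.
Solving: m_0 = 0, m_1 = 159/7, m_2 = -132/7, m_3 = 75/7, m_4 = 0.
On [3, 4], p(x) = -4 + 18/7·(x - 3) + 159/14·(x - 3)² - 97/14·(x - 3)³.
With (x - 3) = 1/4: p(13/4) = -2469/896.

-2.7556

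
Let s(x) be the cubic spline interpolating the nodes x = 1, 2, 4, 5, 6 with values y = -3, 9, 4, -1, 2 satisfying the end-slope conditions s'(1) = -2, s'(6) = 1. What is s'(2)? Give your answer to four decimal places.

12.8359

With m_i denoting the second derivative at x_i, h_i = 1, 2, 1, 1, and Δ_i = (y_(i+1) − y_i)/h_i = 12, -5/2, -5, 3:
  1·m_0 + 6·m_1 + 2·m_2 = 6(Δ_1 - Δ_0) = -87
  2·m_1 + 6·m_2 + 1·m_3 = 6(Δ_2 - Δ_1) = -15
  1·m_2 + 4·m_3 + 1·m_4 = 6(Δ_3 - Δ_2) = 48
Clamped end conditions give two more equations: 2h_0·m_0 + h_0·m_1 = 6(Δ_0 - s'(1)) = 84 and h_3·m_3 + 2h_3·m_4 = 6(s'(6) - Δ_3) = -12.
Solving: m_0 = 3477/64, m_1 = -789/32, m_2 = 423/128, m_3 = 927/64, m_4 = -1695/128.
On [2, 4], s'(x) = b_1 + 2c_1·(x - 2) + 3d_1·(x - 2)² with b_1 = Δ_1 - h_1(2m_1 + m_2)/6 = 1643/128, c_1 = m_1/2 = -789/64, d_1 = (m_2 - m_1)/(6h_1) = 1193/512. So s'(2) = 1643/128.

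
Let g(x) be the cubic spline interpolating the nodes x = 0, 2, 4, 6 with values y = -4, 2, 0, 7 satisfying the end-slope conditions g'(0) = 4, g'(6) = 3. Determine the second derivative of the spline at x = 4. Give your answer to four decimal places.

5.3667

Write m_i for g''(x_i). With h_i = 2, 2, 2 and divided differences Δ_i = 3, -1, 7/2, the continuity of g' gives the tridiagonal system
  2·m_0 + 8·m_1 + 2·m_2 = 6(Δ_1 - Δ_0) = -24
  2·m_1 + 8·m_2 + 2·m_3 = 6(Δ_2 - Δ_1) = 27
Clamped end conditions give two more equations: 2h_0·m_0 + h_0·m_1 = 6(Δ_0 - g'(0)) = -6 and h_2·m_2 + 2h_2·m_3 = 6(g'(6) - Δ_2) = -3.
Hence m_0 = 23/30, m_1 = -68/15, m_2 = 161/30, m_3 = -103/30.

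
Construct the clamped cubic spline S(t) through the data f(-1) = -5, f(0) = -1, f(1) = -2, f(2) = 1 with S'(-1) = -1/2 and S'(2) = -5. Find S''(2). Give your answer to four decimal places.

Write σ_i for S''(x_i). With h_i = 1, 1, 1 and divided differences Δ_i = 4, -1, 3, the continuity of S' gives the tridiagonal system
  1·σ_0 + 4·σ_1 + 1·σ_2 = 6(Δ_1 - Δ_0) = -30
  1·σ_1 + 4·σ_2 + 1·σ_3 = 6(Δ_2 - Δ_1) = 24
Clamped end conditions give two more equations: 2h_0·σ_0 + h_0·σ_1 = 6(Δ_0 - S'(-1)) = 27 and h_2·σ_2 + 2h_2·σ_3 = 6(S'(2) - Δ_2) = -48.
Hence σ_0 = 112/5, σ_1 = -89/5, σ_2 = 94/5, σ_3 = -167/5.

-33.4000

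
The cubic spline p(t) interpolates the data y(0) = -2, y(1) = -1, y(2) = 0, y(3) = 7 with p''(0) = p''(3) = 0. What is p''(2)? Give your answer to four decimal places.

With m_i denoting the second derivative at x_i, h_i = 1, 1, 1, and Δ_i = (y_(i+1) − y_i)/h_i = 1, 1, 7:
  1·m_0 + 4·m_1 + 1·m_2 = 6(Δ_1 - Δ_0) = 0
  1·m_1 + 4·m_2 + 1·m_3 = 6(Δ_2 - Δ_1) = 36
Natural end conditions: m_0 = m_3 = 0.
Solving the tridiagonal system: m_0 = 0, m_1 = -12/5, m_2 = 48/5, m_3 = 0.

9.6000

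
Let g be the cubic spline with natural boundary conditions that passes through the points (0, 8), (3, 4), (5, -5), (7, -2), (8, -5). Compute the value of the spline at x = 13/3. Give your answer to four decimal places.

-3.0845

With m_i denoting the second derivative at x_i, h_i = 3, 2, 2, 1, and Δ_i = (y_(i+1) − y_i)/h_i = -4/3, -9/2, 3/2, -3:
  3·m_0 + 10·m_1 + 2·m_2 = 6(Δ_1 - Δ_0) = -19
  2·m_1 + 8·m_2 + 2·m_3 = 6(Δ_2 - Δ_1) = 36
  2·m_2 + 6·m_3 + 1·m_4 = 6(Δ_3 - Δ_2) = -27
Natural end conditions: m_0 = m_4 = 0.
Hence m_0 = 0, m_1 = -43/13, m_2 = 183/26, m_3 = -89/13, m_4 = 0.
On [3, 5], g(x) = 4 - 181/39·(x - 3) - 43/26·(x - 3)² + 269/312·(x - 3)³.
With (x - 3) = 4/3: g(13/3) = -3248/1053.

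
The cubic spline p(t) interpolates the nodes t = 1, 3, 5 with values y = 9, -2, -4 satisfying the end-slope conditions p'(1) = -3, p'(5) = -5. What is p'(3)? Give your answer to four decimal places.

-2.8750

With M_i denoting the second derivative at x_i, h_i = 2, 2, and Δ_i = (y_(i+1) − y_i)/h_i = -11/2, -1:
  2·M_0 + 8·M_1 + 2·M_2 = 6(Δ_1 - Δ_0) = 27
Clamped end conditions give two more equations: 2h_0·M_0 + h_0·M_1 = 6(Δ_0 - p'(1)) = -15 and h_1·M_1 + 2h_1·M_2 = 6(p'(5) - Δ_1) = -24.
Solving: M_0 = -61/8, M_1 = 31/4, M_2 = -79/8.
On [3, 5], p'(t) = b_1 + 2c_1·(t - 3) + 3d_1·(t - 3)² with b_1 = Δ_1 - h_1(2M_1 + M_2)/6 = -23/8, c_1 = M_1/2 = 31/8, d_1 = (M_2 - M_1)/(6h_1) = -47/32. So p'(3) = -23/8.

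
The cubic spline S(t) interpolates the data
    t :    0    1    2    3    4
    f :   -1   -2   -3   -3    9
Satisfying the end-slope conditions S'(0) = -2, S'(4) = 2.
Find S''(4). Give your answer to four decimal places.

-45.5000

Let σ_i = S''(x_i). Step sizes h_i = 1, 1, 1, 1; slopes of the chords Δ_i = (y_(i+1) - y_i)/h_i = -1, -1, 0, 12.
  1·σ_0 + 4·σ_1 + 1·σ_2 = 6(Δ_1 - Δ_0) = 0
  1·σ_1 + 4·σ_2 + 1·σ_3 = 6(Δ_2 - Δ_1) = 6
  1·σ_2 + 4·σ_3 + 1·σ_4 = 6(Δ_3 - Δ_2) = 72
Clamped end conditions give two more equations: 2h_0·σ_0 + h_0·σ_1 = 6(Δ_0 - S'(0)) = 6 and h_3·σ_3 + 2h_3·σ_4 = 6(S'(4) - Δ_3) = -60.
Forward elimination and back-substitution give σ_0 = 5/2, σ_1 = 1, σ_2 = -13/2, σ_3 = 31, σ_4 = -91/2.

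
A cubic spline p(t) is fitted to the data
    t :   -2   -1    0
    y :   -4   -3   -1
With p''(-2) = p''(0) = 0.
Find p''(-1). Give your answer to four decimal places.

1.5000

Let M_i = p''(x_i). Step sizes h_i = 1, 1; slopes of the chords Δ_i = (y_(i+1) - y_i)/h_i = 1, 2.
  1·M_0 + 4·M_1 + 1·M_2 = 6(Δ_1 - Δ_0) = 6
Natural end conditions: M_0 = M_2 = 0.
Solving: M_0 = 0, M_1 = 3/2, M_2 = 0.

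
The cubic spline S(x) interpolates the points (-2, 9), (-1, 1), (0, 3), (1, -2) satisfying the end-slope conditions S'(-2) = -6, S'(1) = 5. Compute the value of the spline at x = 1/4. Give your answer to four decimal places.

With σ_i denoting the second derivative at x_i, h_i = 1, 1, 1, and Δ_i = (y_(i+1) − y_i)/h_i = -8, 2, -5:
  1·σ_0 + 4·σ_1 + 1·σ_2 = 6(Δ_1 - Δ_0) = 60
  1·σ_1 + 4·σ_2 + 1·σ_3 = 6(Δ_2 - Δ_1) = -42
Clamped end conditions give two more equations: 2h_0·σ_0 + h_0·σ_1 = 6(Δ_0 - S'(-2)) = -12 and h_2·σ_2 + 2h_2·σ_3 = 6(S'(1) - Δ_2) = 60.
Forward elimination and back-substitution give σ_0 = -292/15, σ_1 = 404/15, σ_2 = -424/15, σ_3 = 662/15.
On [0, 1], S(x) = 3 - 44/15·x - 212/15·x² + 181/15·x³.
With x = 1/4: S(1/4) = 503/320.

1.5719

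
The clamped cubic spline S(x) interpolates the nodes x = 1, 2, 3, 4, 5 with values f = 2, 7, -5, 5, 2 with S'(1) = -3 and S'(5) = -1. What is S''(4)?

-40

Let σ_i = S''(x_i). Step sizes h_i = 1, 1, 1, 1; slopes of the chords Δ_i = (y_(i+1) - y_i)/h_i = 5, -12, 10, -3.
  1·σ_0 + 4·σ_1 + 1·σ_2 = 6(Δ_1 - Δ_0) = -102
  1·σ_1 + 4·σ_2 + 1·σ_3 = 6(Δ_2 - Δ_1) = 132
  1·σ_2 + 4·σ_3 + 1·σ_4 = 6(Δ_3 - Δ_2) = -78
Clamped end conditions give two more equations: 2h_0·σ_0 + h_0·σ_1 = 6(Δ_0 - S'(1)) = 48 and h_3·σ_3 + 2h_3·σ_4 = 6(S'(5) - Δ_3) = 12.
Forward elimination and back-substitution give σ_0 = 50, σ_1 = -52, σ_2 = 56, σ_3 = -40, σ_4 = 26.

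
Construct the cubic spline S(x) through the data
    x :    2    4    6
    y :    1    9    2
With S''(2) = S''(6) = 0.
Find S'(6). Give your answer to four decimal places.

-5.3750

Write m_i for S''(x_i). With h_i = 2, 2 and divided differences Δ_i = 4, -7/2, the continuity of S' gives the tridiagonal system
  2·m_0 + 8·m_1 + 2·m_2 = 6(Δ_1 - Δ_0) = -45
Natural end conditions: m_0 = m_2 = 0.
Solving: m_0 = 0, m_1 = -45/8, m_2 = 0.
On [4, 6], S'(x) = b_1 + 2c_1·(x - 4) + 3d_1·(x - 4)² with b_1 = Δ_1 - h_1(2m_1 + m_2)/6 = 1/4, c_1 = m_1/2 = -45/16, d_1 = (m_2 - m_1)/(6h_1) = 15/32. So S'(6) = -43/8.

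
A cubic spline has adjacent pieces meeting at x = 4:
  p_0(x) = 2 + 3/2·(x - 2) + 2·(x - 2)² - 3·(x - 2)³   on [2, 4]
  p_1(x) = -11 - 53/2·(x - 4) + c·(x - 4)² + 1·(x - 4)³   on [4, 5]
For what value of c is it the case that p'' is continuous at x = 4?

-16

p_0''(x) = 4 - 18·(x - 2), so p_0''(4) = -32. On the right, p_1''(4) = 2c, so c = -16.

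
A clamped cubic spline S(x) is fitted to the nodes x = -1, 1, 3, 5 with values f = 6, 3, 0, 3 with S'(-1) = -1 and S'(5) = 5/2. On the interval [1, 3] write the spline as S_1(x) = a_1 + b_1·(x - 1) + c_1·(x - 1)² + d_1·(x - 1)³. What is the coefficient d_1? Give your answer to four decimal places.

0.2250

Put M_i = S'' at the i-th knot. Here h = (2, 2, 2) and Δ = (-3/2, -3/2, 3/2), so the interior equations h_(i-1)·M_(i-1) + 2(h_(i-1)+h_i)·M_i + h_i·M_(i+1) = 6(Δ_i − Δ_(i-1)) read
  2·M_0 + 8·M_1 + 2·M_2 = 6(Δ_1 - Δ_0) = 0
  2·M_1 + 8·M_2 + 2·M_3 = 6(Δ_2 - Δ_1) = 18
Clamped end conditions give two more equations: 2h_0·M_0 + h_0·M_1 = 6(Δ_0 - S'(-1)) = -3 and h_2·M_2 + 2h_2·M_3 = 6(S'(5) - Δ_2) = 6.
Hence M_0 = -8/15, M_1 = -13/30, M_2 = 34/15, M_3 = 11/30.
On [1, 3], with S_1(x) = a_1 + b_1·(x - 1) + c_1·(x - 1)² + d_1·(x - 1)³: c_1 = M_1/2 = -13/60, d_1 = (M_2 - M_1)/(6h_1) = 9/40, b_1 = Δ_1 - h_1(2M_1 + M_2)/6 = -59/30.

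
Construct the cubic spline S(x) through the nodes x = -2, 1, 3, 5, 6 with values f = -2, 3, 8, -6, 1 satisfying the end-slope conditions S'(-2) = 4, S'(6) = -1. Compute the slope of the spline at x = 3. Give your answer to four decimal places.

-5.5991

Put m_i = S'' at the i-th knot. Here h = (3, 2, 2, 1) and Δ = (5/3, 5/2, -7, 7), so the interior equations h_(i-1)·m_(i-1) + 2(h_(i-1)+h_i)·m_i + h_i·m_(i+1) = 6(Δ_i − Δ_(i-1)) read
  3·m_0 + 10·m_1 + 2·m_2 = 6(Δ_1 - Δ_0) = 5
  2·m_1 + 8·m_2 + 2·m_3 = 6(Δ_2 - Δ_1) = -57
  2·m_2 + 6·m_3 + 1·m_4 = 6(Δ_3 - Δ_2) = 84
Clamped end conditions give two more equations: 2h_0·m_0 + h_0·m_1 = 6(Δ_0 - S'(-2)) = -14 and h_3·m_3 + 2h_3·m_4 = 6(S'(6) - Δ_3) = -48.
Hence m_0 = -3023/636, m_1 = 513/106, m_2 = -6177/424, m_3 = 2643/106, m_4 = -7731/212.
On [3, 5], S'(x) = b_2 + 2c_2·(x - 3) + 3d_2·(x - 3)² with b_2 = Δ_2 - h_2(2m_2 + m_3)/6 = -1187/212, c_2 = m_2/2 = -6177/848, d_2 = (m_3 - m_2)/(6h_2) = 5583/1696. So S'(3) = -1187/212.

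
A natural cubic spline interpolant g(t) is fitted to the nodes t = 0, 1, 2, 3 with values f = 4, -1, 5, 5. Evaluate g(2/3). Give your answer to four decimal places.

-0.5679

Let M_i = g''(x_i). Step sizes h_i = 1, 1, 1; slopes of the chords Δ_i = (y_(i+1) - y_i)/h_i = -5, 6, 0.
  1·M_0 + 4·M_1 + 1·M_2 = 6(Δ_1 - Δ_0) = 66
  1·M_1 + 4·M_2 + 1·M_3 = 6(Δ_2 - Δ_1) = -36
Natural end conditions: M_0 = M_3 = 0.
Forward elimination and back-substitution give M_0 = 0, M_1 = 20, M_2 = -14, M_3 = 0.
On [0, 1], g(t) = 4 - 25/3·t + 0·t² + 10/3·t³.
With t = 2/3: g(2/3) = -46/81.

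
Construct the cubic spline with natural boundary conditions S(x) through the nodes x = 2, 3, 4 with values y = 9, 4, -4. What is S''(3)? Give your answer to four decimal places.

Let σ_i = S''(x_i). Step sizes h_i = 1, 1; slopes of the chords Δ_i = (y_(i+1) - y_i)/h_i = -5, -8.
  1·σ_0 + 4·σ_1 + 1·σ_2 = 6(Δ_1 - Δ_0) = -18
Natural end conditions: σ_0 = σ_2 = 0.
Hence σ_0 = 0, σ_1 = -9/2, σ_2 = 0.

-4.5000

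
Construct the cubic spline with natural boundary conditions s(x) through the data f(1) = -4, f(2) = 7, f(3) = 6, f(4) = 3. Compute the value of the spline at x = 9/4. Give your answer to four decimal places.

Write M_i for s''(x_i). With h_i = 1, 1, 1 and divided differences Δ_i = 11, -1, -3, the continuity of s' gives the tridiagonal system
  1·M_0 + 4·M_1 + 1·M_2 = 6(Δ_1 - Δ_0) = -72
  1·M_1 + 4·M_2 + 1·M_3 = 6(Δ_2 - Δ_1) = -12
Natural end conditions: M_0 = M_3 = 0.
Forward elimination and back-substitution give M_0 = 0, M_1 = -92/5, M_2 = 8/5, M_3 = 0.
On [2, 3], s(x) = 7 + 73/15·(x - 2) - 46/5·(x - 2)² + 10/3·(x - 2)³.
With (x - 2) = 1/4: s(9/4) = 1231/160.

7.6938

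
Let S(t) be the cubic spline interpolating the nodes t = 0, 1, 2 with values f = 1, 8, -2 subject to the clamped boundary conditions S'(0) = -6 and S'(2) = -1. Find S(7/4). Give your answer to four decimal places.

-0.3203

Put σ_i = S'' at the i-th knot. Here h = (1, 1) and Δ = (7, -10), so the interior equations h_(i-1)·σ_(i-1) + 2(h_(i-1)+h_i)·σ_i + h_i·σ_(i+1) = 6(Δ_i − Δ_(i-1)) read
  1·σ_0 + 4·σ_1 + 1·σ_2 = 6(Δ_1 - Δ_0) = -102
Clamped end conditions give two more equations: 2h_0·σ_0 + h_0·σ_1 = 6(Δ_0 - S'(0)) = 78 and h_1·σ_1 + 2h_1·σ_2 = 6(S'(2) - Δ_1) = 54.
Solving: σ_0 = 67, σ_1 = -56, σ_2 = 55.
On [1, 2], S(t) = 8 - 1/2·(t - 1) - 28·(t - 1)² + 37/2·(t - 1)³.
With (t - 1) = 3/4: S(7/4) = -41/128.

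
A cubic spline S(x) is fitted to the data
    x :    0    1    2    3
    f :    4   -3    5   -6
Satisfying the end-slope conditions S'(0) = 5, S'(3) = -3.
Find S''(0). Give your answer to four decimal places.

-61.7333

With M_i denoting the second derivative at x_i, h_i = 1, 1, 1, and Δ_i = (y_(i+1) − y_i)/h_i = -7, 8, -11:
  1·M_0 + 4·M_1 + 1·M_2 = 6(Δ_1 - Δ_0) = 90
  1·M_1 + 4·M_2 + 1·M_3 = 6(Δ_2 - Δ_1) = -114
Clamped end conditions give two more equations: 2h_0·M_0 + h_0·M_1 = 6(Δ_0 - S'(0)) = -72 and h_2·M_2 + 2h_2·M_3 = 6(S'(3) - Δ_2) = 48.
Forward elimination and back-substitution give M_0 = -926/15, M_1 = 772/15, M_2 = -812/15, M_3 = 766/15.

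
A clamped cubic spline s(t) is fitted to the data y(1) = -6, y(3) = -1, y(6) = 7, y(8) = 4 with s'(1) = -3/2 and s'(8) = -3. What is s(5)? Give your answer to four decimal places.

5.7338

Let m_i = s''(x_i). Step sizes h_i = 2, 3, 2; slopes of the chords Δ_i = (y_(i+1) - y_i)/h_i = 5/2, 8/3, -3/2.
  2·m_0 + 10·m_1 + 3·m_2 = 6(Δ_1 - Δ_0) = 1
  3·m_1 + 10·m_2 + 2·m_3 = 6(Δ_2 - Δ_1) = -25
Clamped end conditions give two more equations: 2h_0·m_0 + h_0·m_1 = 6(Δ_0 - s'(1)) = 24 and h_2·m_2 + 2h_2·m_3 = 6(s'(8) - Δ_2) = -9.
Hence m_0 = 601/96, m_1 = -25/48, m_2 = -101/48, m_3 = -115/96.
On [3, 6], s(t) = -1 + 407/96·(t - 3) - 25/96·(t - 3)² - 19/216·(t - 3)³.
With (t - 3) = 2: s(5) = 2477/432.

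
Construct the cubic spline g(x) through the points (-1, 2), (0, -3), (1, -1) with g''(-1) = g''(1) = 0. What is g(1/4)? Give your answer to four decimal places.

With M_i denoting the second derivative at x_i, h_i = 1, 1, and Δ_i = (y_(i+1) − y_i)/h_i = -5, 2:
  1·M_0 + 4·M_1 + 1·M_2 = 6(Δ_1 - Δ_0) = 42
Natural end conditions: M_0 = M_2 = 0.
Hence M_0 = 0, M_1 = 21/2, M_2 = 0.
On [0, 1], g(x) = -3 - 3/2·x + 21/4·x² - 7/4·x³.
With x = 1/4: g(1/4) = -787/256.

-3.0742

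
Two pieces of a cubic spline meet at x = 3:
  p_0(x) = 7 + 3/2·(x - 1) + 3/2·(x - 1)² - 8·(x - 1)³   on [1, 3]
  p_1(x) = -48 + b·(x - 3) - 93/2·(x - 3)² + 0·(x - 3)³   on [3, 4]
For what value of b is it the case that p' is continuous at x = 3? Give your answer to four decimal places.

p_0'(x) = 3/2 + 3·(x - 1) - 24·(x - 1)², so p_0'(3) = -177/2. On the right, p_1'(3) = b, so b = -177/2.

-88.5000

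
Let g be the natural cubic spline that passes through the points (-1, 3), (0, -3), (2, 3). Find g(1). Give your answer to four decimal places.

-2.2500

With m_i denoting the second derivative at x_i, h_i = 1, 2, and Δ_i = (y_(i+1) − y_i)/h_i = -6, 3:
  1·m_0 + 6·m_1 + 2·m_2 = 6(Δ_1 - Δ_0) = 54
Natural end conditions: m_0 = m_2 = 0.
Forward elimination and back-substitution give m_0 = 0, m_1 = 9, m_2 = 0.
On [0, 2], g(x) = -3 - 3·x + 9/2·x² - 3/4·x³.
With x = 1: g(1) = -9/4.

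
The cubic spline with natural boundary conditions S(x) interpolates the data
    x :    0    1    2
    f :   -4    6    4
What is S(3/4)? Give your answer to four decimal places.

With m_i denoting the second derivative at x_i, h_i = 1, 1, and Δ_i = (y_(i+1) − y_i)/h_i = 10, -2:
  1·m_0 + 4·m_1 + 1·m_2 = 6(Δ_1 - Δ_0) = -72
Natural end conditions: m_0 = m_2 = 0.
Hence m_0 = 0, m_1 = -18, m_2 = 0.
On [0, 1], S(x) = -4 + 13·x + 0·x² - 3·x³.
With x = 3/4: S(3/4) = 287/64.

4.4844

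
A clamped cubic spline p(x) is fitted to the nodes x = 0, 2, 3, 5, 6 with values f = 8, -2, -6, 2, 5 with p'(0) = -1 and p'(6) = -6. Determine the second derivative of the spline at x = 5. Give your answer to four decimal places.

Let M_i = p''(x_i). Step sizes h_i = 2, 1, 2, 1; slopes of the chords Δ_i = (y_(i+1) - y_i)/h_i = -5, -4, 4, 3.
  2·M_0 + 6·M_1 + 1·M_2 = 6(Δ_1 - Δ_0) = 6
  1·M_1 + 6·M_2 + 2·M_3 = 6(Δ_2 - Δ_1) = 48
  2·M_2 + 6·M_3 + 1·M_4 = 6(Δ_3 - Δ_2) = -6
Clamped end conditions give two more equations: 2h_0·M_0 + h_0·M_1 = 6(Δ_0 - p'(0)) = -24 and h_3·M_3 + 2h_3·M_4 = 6(p'(6) - Δ_3) = -54.
Hence M_0 = -658/93, M_1 = 200/93, M_2 = 674/93, M_3 = 110/93, M_4 = -2566/93.

1.1828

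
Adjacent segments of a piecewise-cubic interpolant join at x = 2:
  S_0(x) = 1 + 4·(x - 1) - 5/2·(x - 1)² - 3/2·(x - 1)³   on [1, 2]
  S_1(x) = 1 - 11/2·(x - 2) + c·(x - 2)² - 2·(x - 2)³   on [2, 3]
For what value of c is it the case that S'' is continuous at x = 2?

S_0''(x) = -5 - 9·(x - 1), so S_0''(2) = -14. On the right, S_1''(2) = 2c, so c = -7.

-7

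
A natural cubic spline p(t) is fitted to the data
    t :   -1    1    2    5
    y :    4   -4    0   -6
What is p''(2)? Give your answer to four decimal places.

-5.6170

Let m_i = p''(x_i). Step sizes h_i = 2, 1, 3; slopes of the chords Δ_i = (y_(i+1) - y_i)/h_i = -4, 4, -2.
  2·m_0 + 6·m_1 + 1·m_2 = 6(Δ_1 - Δ_0) = 48
  1·m_1 + 8·m_2 + 3·m_3 = 6(Δ_2 - Δ_1) = -36
Natural end conditions: m_0 = m_3 = 0.
Solving: m_0 = 0, m_1 = 420/47, m_2 = -264/47, m_3 = 0.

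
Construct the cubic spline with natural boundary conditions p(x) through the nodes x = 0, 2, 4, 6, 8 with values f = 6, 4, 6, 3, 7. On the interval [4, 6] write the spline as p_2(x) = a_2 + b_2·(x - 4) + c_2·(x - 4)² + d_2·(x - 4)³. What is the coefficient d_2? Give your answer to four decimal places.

Write m_i for p''(x_i). With h_i = 2, 2, 2, 2 and divided differences Δ_i = -1, 1, -3/2, 2, the continuity of p' gives the tridiagonal system
  2·m_0 + 8·m_1 + 2·m_2 = 6(Δ_1 - Δ_0) = 12
  2·m_1 + 8·m_2 + 2·m_3 = 6(Δ_2 - Δ_1) = -15
  2·m_2 + 8·m_3 + 2·m_4 = 6(Δ_3 - Δ_2) = 21
Natural end conditions: m_0 = m_4 = 0.
Solving: m_0 = 0, m_1 = 261/112, m_2 = -93/28, m_3 = 387/112, m_4 = 0.
On [4, 6], with p_2(x) = a_2 + b_2·(x - 4) + c_2·(x - 4)² + d_2·(x - 4)³: c_2 = m_2/2 = -93/56, d_2 = (m_3 - m_2)/(6h_2) = 253/448, b_2 = Δ_2 - h_2(2m_2 + m_3)/6 = -7/16.

0.5647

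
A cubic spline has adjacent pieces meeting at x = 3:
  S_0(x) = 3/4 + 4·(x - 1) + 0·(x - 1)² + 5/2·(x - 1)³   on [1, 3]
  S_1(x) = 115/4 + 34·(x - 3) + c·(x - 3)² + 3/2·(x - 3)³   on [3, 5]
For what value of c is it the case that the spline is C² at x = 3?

15

S_0''(x) = 0 + 15·(x - 1), so S_0''(3) = 30. On the right, S_1''(3) = 2c, so c = 15.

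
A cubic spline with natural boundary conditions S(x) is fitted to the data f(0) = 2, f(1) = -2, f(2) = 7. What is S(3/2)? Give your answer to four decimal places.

1.2813

Let M_i = S''(x_i). Step sizes h_i = 1, 1; slopes of the chords Δ_i = (y_(i+1) - y_i)/h_i = -4, 9.
  1·M_0 + 4·M_1 + 1·M_2 = 6(Δ_1 - Δ_0) = 78
Natural end conditions: M_0 = M_2 = 0.
Forward elimination and back-substitution give M_0 = 0, M_1 = 39/2, M_2 = 0.
On [1, 2], S(x) = -2 + 5/2·(x - 1) + 39/4·(x - 1)² - 13/4·(x - 1)³.
With (x - 1) = 1/2: S(3/2) = 41/32.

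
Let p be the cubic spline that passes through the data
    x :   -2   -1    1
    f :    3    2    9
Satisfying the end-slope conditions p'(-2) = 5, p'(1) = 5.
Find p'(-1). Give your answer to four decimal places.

-1.7500

Put m_i = p'' at the i-th knot. Here h = (1, 2) and Δ = (-1, 7/2), so the interior equations h_(i-1)·m_(i-1) + 2(h_(i-1)+h_i)·m_i + h_i·m_(i+1) = 6(Δ_i − Δ_(i-1)) read
  1·m_0 + 6·m_1 + 2·m_2 = 6(Δ_1 - Δ_0) = 27
Clamped end conditions give two more equations: 2h_0·m_0 + h_0·m_1 = 6(Δ_0 - p'(-2)) = -36 and h_1·m_1 + 2h_1·m_2 = 6(p'(1) - Δ_1) = 9.
Hence m_0 = -45/2, m_1 = 9, m_2 = -9/4.
On [-1, 1], p'(x) = b_1 + 2c_1·(x + 1) + 3d_1·(x + 1)² with b_1 = Δ_1 - h_1(2m_1 + m_2)/6 = -7/4, c_1 = m_1/2 = 9/2, d_1 = (m_2 - m_1)/(6h_1) = -15/16. So p'(-1) = -7/4.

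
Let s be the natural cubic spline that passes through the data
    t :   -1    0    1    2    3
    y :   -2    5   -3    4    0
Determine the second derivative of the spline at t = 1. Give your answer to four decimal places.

Put M_i = s'' at the i-th knot. Here h = (1, 1, 1, 1) and Δ = (7, -8, 7, -4), so the interior equations h_(i-1)·M_(i-1) + 2(h_(i-1)+h_i)·M_i + h_i·M_(i+1) = 6(Δ_i − Δ_(i-1)) read
  1·M_0 + 4·M_1 + 1·M_2 = 6(Δ_1 - Δ_0) = -90
  1·M_1 + 4·M_2 + 1·M_3 = 6(Δ_2 - Δ_1) = 90
  1·M_2 + 4·M_3 + 1·M_4 = 6(Δ_3 - Δ_2) = -66
Natural end conditions: M_0 = M_4 = 0.
Solving the tridiagonal system: M_0 = 0, M_1 = -222/7, M_2 = 258/7, M_3 = -180/7, M_4 = 0.

36.8571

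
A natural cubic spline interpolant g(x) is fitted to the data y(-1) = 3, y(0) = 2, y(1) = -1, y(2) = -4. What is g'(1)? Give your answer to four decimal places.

With M_i denoting the second derivative at x_i, h_i = 1, 1, 1, and Δ_i = (y_(i+1) − y_i)/h_i = -1, -3, -3:
  1·M_0 + 4·M_1 + 1·M_2 = 6(Δ_1 - Δ_0) = -12
  1·M_1 + 4·M_2 + 1·M_3 = 6(Δ_2 - Δ_1) = 0
Natural end conditions: M_0 = M_3 = 0.
Forward elimination and back-substitution give M_0 = 0, M_1 = -16/5, M_2 = 4/5, M_3 = 0.
On [1, 2], g'(x) = b_2 + 2c_2·(x - 1) + 3d_2·(x - 1)² with b_2 = Δ_2 - h_2(2M_2 + M_3)/6 = -49/15, c_2 = M_2/2 = 2/5, d_2 = (M_3 - M_2)/(6h_2) = -2/15. So g'(1) = -49/15.

-3.2667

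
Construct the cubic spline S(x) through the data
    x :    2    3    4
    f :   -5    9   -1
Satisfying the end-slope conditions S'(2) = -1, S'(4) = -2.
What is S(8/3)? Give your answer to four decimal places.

Let m_i = S''(x_i). Step sizes h_i = 1, 1; slopes of the chords Δ_i = (y_(i+1) - y_i)/h_i = 14, -10.
  1·m_0 + 4·m_1 + 1·m_2 = 6(Δ_1 - Δ_0) = -144
Clamped end conditions give two more equations: 2h_0·m_0 + h_0·m_1 = 6(Δ_0 - S'(2)) = 90 and h_1·m_1 + 2h_1·m_2 = 6(S'(4) - Δ_1) = 48.
Solving: m_0 = 161/2, m_1 = -71, m_2 = 119/2.
On [2, 3], S(x) = -5 - 1·(x - 2) + 161/4·(x - 2)² - 101/4·(x - 2)³.
With (x - 2) = 2/3: S(8/3) = 128/27.

4.7407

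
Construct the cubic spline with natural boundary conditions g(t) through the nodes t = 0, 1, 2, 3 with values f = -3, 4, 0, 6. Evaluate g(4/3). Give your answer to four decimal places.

Write M_i for g''(x_i). With h_i = 1, 1, 1 and divided differences Δ_i = 7, -4, 6, the continuity of g' gives the tridiagonal system
  1·M_0 + 4·M_1 + 1·M_2 = 6(Δ_1 - Δ_0) = -66
  1·M_1 + 4·M_2 + 1·M_3 = 6(Δ_2 - Δ_1) = 60
Natural end conditions: M_0 = M_3 = 0.
Forward elimination and back-substitution give M_0 = 0, M_1 = -108/5, M_2 = 102/5, M_3 = 0.
On [1, 2], g(t) = 4 - 1/5·(t - 1) - 54/5·(t - 1)² + 7·(t - 1)³.
With (t - 1) = 1/3: g(4/3) = 404/135.

2.9926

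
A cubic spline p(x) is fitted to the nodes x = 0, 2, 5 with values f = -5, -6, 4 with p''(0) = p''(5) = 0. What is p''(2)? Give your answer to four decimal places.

Put σ_i = p'' at the i-th knot. Here h = (2, 3) and Δ = (-1/2, 10/3), so the interior equations h_(i-1)·σ_(i-1) + 2(h_(i-1)+h_i)·σ_i + h_i·σ_(i+1) = 6(Δ_i − Δ_(i-1)) read
  2·σ_0 + 10·σ_1 + 3·σ_2 = 6(Δ_1 - Δ_0) = 23
Natural end conditions: σ_0 = σ_2 = 0.
Forward elimination and back-substitution give σ_0 = 0, σ_1 = 23/10, σ_2 = 0.

2.3000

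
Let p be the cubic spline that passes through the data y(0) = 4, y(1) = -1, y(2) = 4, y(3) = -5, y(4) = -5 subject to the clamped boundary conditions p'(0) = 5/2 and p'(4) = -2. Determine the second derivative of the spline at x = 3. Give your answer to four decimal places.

With σ_i denoting the second derivative at x_i, h_i = 1, 1, 1, 1, and Δ_i = (y_(i+1) − y_i)/h_i = -5, 5, -9, 0:
  1·σ_0 + 4·σ_1 + 1·σ_2 = 6(Δ_1 - Δ_0) = 60
  1·σ_1 + 4·σ_2 + 1·σ_3 = 6(Δ_2 - Δ_1) = -84
  1·σ_2 + 4·σ_3 + 1·σ_4 = 6(Δ_3 - Δ_2) = 54
Clamped end conditions give two more equations: 2h_0·σ_0 + h_0·σ_1 = 6(Δ_0 - p'(0)) = -45 and h_3·σ_3 + 2h_3·σ_4 = 6(p'(4) - Δ_3) = -12.
Solving the tridiagonal system: σ_0 = -2211/56, σ_1 = 951/28, σ_2 = -291/8, σ_3 = 771/28, σ_4 = -1107/56.

27.5357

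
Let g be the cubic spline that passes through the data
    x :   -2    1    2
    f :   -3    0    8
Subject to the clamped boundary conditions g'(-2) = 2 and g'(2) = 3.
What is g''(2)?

With m_i denoting the second derivative at x_i, h_i = 3, 1, and Δ_i = (y_(i+1) − y_i)/h_i = 1, 8:
  3·m_0 + 8·m_1 + 1·m_2 = 6(Δ_1 - Δ_0) = 42
Clamped end conditions give two more equations: 2h_0·m_0 + h_0·m_1 = 6(Δ_0 - g'(-2)) = -6 and h_1·m_1 + 2h_1·m_2 = 6(g'(2) - Δ_1) = -30.
Solving: m_0 = -6, m_1 = 10, m_2 = -20.

-20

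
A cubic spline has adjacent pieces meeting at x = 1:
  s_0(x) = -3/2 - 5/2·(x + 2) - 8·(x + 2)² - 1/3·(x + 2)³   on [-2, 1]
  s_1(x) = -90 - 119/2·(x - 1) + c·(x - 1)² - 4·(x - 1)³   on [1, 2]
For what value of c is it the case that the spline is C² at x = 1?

s_0''(x) = -16 - 2·(x + 2), so s_0''(1) = -22. On the right, s_1''(1) = 2c, so c = -11.

-11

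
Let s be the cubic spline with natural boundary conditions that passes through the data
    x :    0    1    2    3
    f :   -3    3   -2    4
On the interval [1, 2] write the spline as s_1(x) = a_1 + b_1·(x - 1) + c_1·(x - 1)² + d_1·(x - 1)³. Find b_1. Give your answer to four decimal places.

With M_i denoting the second derivative at x_i, h_i = 1, 1, 1, and Δ_i = (y_(i+1) − y_i)/h_i = 6, -5, 6:
  1·M_0 + 4·M_1 + 1·M_2 = 6(Δ_1 - Δ_0) = -66
  1·M_1 + 4·M_2 + 1·M_3 = 6(Δ_2 - Δ_1) = 66
Natural end conditions: M_0 = M_3 = 0.
Hence M_0 = 0, M_1 = -22, M_2 = 22, M_3 = 0.
On [1, 2], with s_1(x) = a_1 + b_1·(x - 1) + c_1·(x - 1)² + d_1·(x - 1)³: c_1 = M_1/2 = -11, d_1 = (M_2 - M_1)/(6h_1) = 22/3, b_1 = Δ_1 - h_1(2M_1 + M_2)/6 = -4/3.

-1.3333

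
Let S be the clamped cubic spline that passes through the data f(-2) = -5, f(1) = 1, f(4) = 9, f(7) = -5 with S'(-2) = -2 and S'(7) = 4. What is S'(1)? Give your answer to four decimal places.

4.9333

Put M_i = S'' at the i-th knot. Here h = (3, 3, 3) and Δ = (2, 8/3, -14/3), so the interior equations h_(i-1)·M_(i-1) + 2(h_(i-1)+h_i)·M_i + h_i·M_(i+1) = 6(Δ_i − Δ_(i-1)) read
  3·M_0 + 12·M_1 + 3·M_2 = 6(Δ_1 - Δ_0) = 4
  3·M_1 + 12·M_2 + 3·M_3 = 6(Δ_2 - Δ_1) = -44
Clamped end conditions give two more equations: 2h_0·M_0 + h_0·M_1 = 6(Δ_0 - S'(-2)) = 24 and h_2·M_2 + 2h_2·M_3 = 6(S'(7) - Δ_2) = 52.
Hence M_0 = 152/45, M_1 = 56/45, M_2 = -316/45, M_3 = 548/45.
On [1, 4], S'(x) = b_1 + 2c_1·(x - 1) + 3d_1·(x - 1)² with b_1 = Δ_1 - h_1(2M_1 + M_2)/6 = 74/15, c_1 = M_1/2 = 28/45, d_1 = (M_2 - M_1)/(6h_1) = -62/135. So S'(1) = 74/15.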